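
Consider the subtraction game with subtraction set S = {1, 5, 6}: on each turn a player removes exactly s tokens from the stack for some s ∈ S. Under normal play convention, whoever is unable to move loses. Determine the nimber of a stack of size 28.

G(0) = 0
G(1) = mex{0} = 1
G(2) = mex{1} = 0
G(3) = mex{0} = 1
G(4) = mex{1} = 0
G(5) = mex{0,0} = 1
G(6) = mex{1,1,0} = 2
G(7) = mex{2,0,1} = 3
G(8) = mex{3,1,0} = 2
G(9) = mex{2,0,1} = 3
G(10) = mex{3,1,0} = 2
G(11) = mex{2,2,1} = 0
G(12) = mex{0,3,2} = 1
G(13) = mex{1,2,3} = 0
G(14) = mex{0,3,2} = 1
G(15) = mex{1,2,3} = 0
G(16) = mex{0,0,2} = 1
G(17) = mex{1,1,0} = 2
G(18) = mex{2,0,1} = 3
G(19) = mex{3,1,0} = 2
G(20) = mex{2,0,1} = 3
G(21) = mex{3,1,0} = 2
G(22) = mex{2,2,1} = 0
G(23) = mex{0,3,2} = 1
G(24) = mex{1,2,3} = 0
G(25) = mex{0,3,2} = 1
G(26) = mex{1,2,3} = 0
G(27) = mex{0,0,2} = 1
G(28) = mex{1,1,0} = 2

2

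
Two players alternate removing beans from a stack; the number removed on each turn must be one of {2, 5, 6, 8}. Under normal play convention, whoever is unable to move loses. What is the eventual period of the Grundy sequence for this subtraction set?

14

G(0) = 0
G(1) = mex{} = 0
G(2) = mex{0} = 1
G(3) = mex{0} = 1
G(4) = mex{1} = 0
G(5) = mex{1,0} = 2
G(6) = mex{0,0,0} = 1
G(7) = mex{2,1,0} = 3
G(8) = mex{1,1,1,0} = 2
G(9) = mex{3,0,1,0} = 2
G(10) = mex{2,2,0,1} = 3
G(11) = mex{2,1,2,1} = 0
G(12) = mex{3,3,1,0} = 2
G(13) = mex{0,2,3,2} = 1
G(14) = mex{2,2,2,1} = 0
G(15) = mex{1,3,2,3} = 0
G(16) = mex{0,0,3,2} = 1
G(17) = mex{0,2,0,2} = 1
G(18) = mex{1,1,2,3} = 0
G(19) = mex{1,0,1,0} = 2
G(20) = mex{0,0,0,2} = 1
G(21) = mex{2,1,0,1} = 3
G(22) = mex{1,1,1,0} = 2
G(23) = mex{3,0,1,0} = 2
G(24) = mex{2,2,0,1} = 3
G(25) = mex{2,1,2,1} = 0
G(26) = mex{3,3,1,0} = 2
G(27) = mex{0,2,3,2} = 1
G(28) = mex{2,2,2,1} = 0
G(29) = mex{1,3,2,3} = 0
G(n+14) = G(n) holds for n = 0,…,7 (a full window of length max(S) = 8), so the sequence is purely periodic with period 14.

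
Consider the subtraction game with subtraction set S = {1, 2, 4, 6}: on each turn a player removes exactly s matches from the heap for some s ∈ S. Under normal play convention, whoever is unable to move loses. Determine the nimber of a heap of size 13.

G(0) = 0
G(1) = mex{0} = 1
G(2) = mex{1,0} = 2
G(3) = mex{2,1} = 0
G(4) = mex{0,2,0} = 1
G(5) = mex{1,0,1} = 2
G(6) = mex{2,1,2,0} = 3
G(7) = mex{3,2,0,1} = 4
G(8) = mex{4,3,1,2} = 0
G(9) = mex{0,4,2,0} = 1
G(10) = mex{1,0,3,1} = 2
G(11) = mex{2,1,4,2} = 0
G(12) = mex{0,2,0,3} = 1
G(13) = mex{1,0,1,4} = 2

2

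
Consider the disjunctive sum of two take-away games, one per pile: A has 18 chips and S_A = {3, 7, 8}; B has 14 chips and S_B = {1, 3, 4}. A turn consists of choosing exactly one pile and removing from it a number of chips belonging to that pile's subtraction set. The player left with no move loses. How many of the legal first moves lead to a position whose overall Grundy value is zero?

3

Pile A, S = {3, 7, 8}:
G(0) = 0
G(1) = mex{} = 0
G(2) = mex{} = 0
G(3) = mex{0} = 1
G(4) = mex{0} = 1
G(5) = mex{0} = 1
G(6) = mex{1} = 0
G(7) = mex{1,0} = 2
G(8) = mex{1,0,0} = 2
G(9) = mex{0,0,0} = 1
G(10) = mex{2,1,0} = 3
G(11) = mex{2,1,1} = 0
G(12) = mex{1,1,1} = 0
G(13) = mex{3,0,1} = 2
G(14) = mex{0,2,0} = 1
G(15) = mex{0,2,2} = 1
G(16) = mex{2,1,2} = 0
G(17) = mex{1,3,1} = 0
G(18) = mex{1,0,3} = 2
G_A(18) = 2.
Pile B, S = {1, 3, 4}:
n :  0  1  2  3  4  5  6  7  8  9 10 11 12 13 14
G :  0  1  0  1  2  3  2  0  1  0  1  2  3  2  0
G_B(14) = 0.
Combined Grundy value = 2 ⊕ 0 = 2.
A winning move leaves total XOR = 0, i.e. changes one component's Grundy value g to g ⊕ X where X is the current total.
Pile A: need g' = 2⊕2 = 0. Options: 18−3→G=1, 18−7→G=0, 18−8→G=3. Hits: 1.
Pile B: need g' = 0⊕2 = 2. Options: 14−1→G=2, 14−3→G=2, 14−4→G=1. Hits: 2.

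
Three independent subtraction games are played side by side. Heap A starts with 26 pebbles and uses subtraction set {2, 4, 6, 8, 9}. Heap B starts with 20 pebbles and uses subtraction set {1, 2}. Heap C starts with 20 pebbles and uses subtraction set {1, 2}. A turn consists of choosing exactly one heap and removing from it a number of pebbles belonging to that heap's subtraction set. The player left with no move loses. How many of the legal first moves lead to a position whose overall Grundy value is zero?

3

Heap A, S = {2, 4, 6, 8, 9}:
G(0) = 0
G(1) = mex{} = 0
G(2) = mex{0} = 1
G(3) = mex{0} = 1
G(4) = mex{1,0} = 2
G(5) = mex{1,0} = 2
G(6) = mex{2,1,0} = 3
G(7) = mex{2,1,0} = 3
G(8) = mex{3,2,1,0} = 4
G(9) = mex{3,2,1,0,0} = 4
G(10) = mex{4,3,2,1,0} = 5
G(11) = mex{4,3,2,1,1} = 0
G(12) = mex{5,4,3,2,1} = 0
G(13) = mex{0,4,3,2,2} = 1
G(14) = mex{0,5,4,3,2} = 1
G(15) = mex{1,0,4,3,3} = 2
G(16) = mex{1,0,5,4,3} = 2
G(17) = mex{2,1,0,4,4} = 3
G(18) = mex{2,1,0,5,4} = 3
G(19) = mex{3,2,1,0,5} = 4
G(20) = mex{3,2,1,0,0} = 4
G(21) = mex{4,3,2,1,0} = 5
G(22) = mex{4,3,2,1,1} = 0
G(23) = mex{5,4,3,2,1} = 0
G(24) = mex{0,4,3,2,2} = 1
G(25) = mex{0,5,4,3,2} = 1
G(26) = mex{1,0,4,3,3} = 2
G_A(26) = 2.
Heap B, S = {1, 2}:
n :  0  1  2  3  4  5  6  7  8  9 10 11 12 13 14 15 16 17 18 19 20
G :  0  1  2  0  1  2  0  1  2  0  1  2  0  1  2  0  1  2  0  1  2
G_B(20) = 2.
Heap C, S = {1, 2}:
n :  0  1  2  3  4  5  6  7  8  9 10 11 12 13 14 15 16 17 18 19 20
G :  0  1  2  0  1  2  0  1  2  0  1  2  0  1  2  0  1  2  0  1  2
G_C(20) = 2.
Combined Grundy value = 2 ⊕ 2 ⊕ 2 = 2.
A winning move leaves total XOR = 0, i.e. changes one component's Grundy value g to g ⊕ X where X is the current total.
Heap A: need g' = 2⊕2 = 0. Options: 26−2→G=1, 26−4→G=0, 26−6→G=4, 26−8→G=3, 26−9→G=3. Hits: 1.
Heap B: need g' = 2⊕2 = 0. Options: 20−1→G=1, 20−2→G=0. Hits: 1.
Heap C: need g' = 2⊕2 = 0. Options: 20−1→G=1, 20−2→G=0. Hits: 1.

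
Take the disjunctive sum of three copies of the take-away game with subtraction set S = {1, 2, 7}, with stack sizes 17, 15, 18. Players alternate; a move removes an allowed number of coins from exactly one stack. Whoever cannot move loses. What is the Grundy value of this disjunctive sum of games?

All stacks use S = {1, 2, 7}:
G(0) = 0
G(1) = mex{0} = 1
G(2) = mex{1,0} = 2
G(3) = mex{2,1} = 0
G(4) = mex{0,2} = 1
G(5) = mex{1,0} = 2
G(6) = mex{2,1} = 0
G(7) = mex{0,2,0} = 1
G(8) = mex{1,0,1} = 2
G(9) = mex{2,1,2} = 0
G(10) = mex{0,2,0} = 1
G(11) = mex{1,0,1} = 2
G(12) = mex{2,1,2} = 0
G(13) = mex{0,2,0} = 1
G(14) = mex{1,0,1} = 2
G(15) = mex{2,1,2} = 0
G(16) = mex{0,2,0} = 1
G(17) = mex{1,0,1} = 2
G(18) = mex{2,1,2} = 0
Stack A: G(17) = 2.
Stack B: G(15) = 0.
Stack C: G(18) = 0.
Combined Grundy value = 2 ⊕ 0 ⊕ 0 = 2.

2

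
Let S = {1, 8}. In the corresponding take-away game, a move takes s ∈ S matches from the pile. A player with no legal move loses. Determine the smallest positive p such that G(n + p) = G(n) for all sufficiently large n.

G(0) = 0
G(1) = mex{0} = 1
G(2) = mex{1} = 0
G(3) = mex{0} = 1
G(4) = mex{1} = 0
G(5) = mex{0} = 1
G(6) = mex{1} = 0
G(7) = mex{0} = 1
G(8) = mex{1,0} = 2
G(9) = mex{2,1} = 0
G(10) = mex{0,0} = 1
G(11) = mex{1,1} = 0
G(12) = mex{0,0} = 1
G(13) = mex{1,1} = 0
G(14) = mex{0,0} = 1
G(15) = mex{1,1} = 0
G(16) = mex{0,2} = 1
G(17) = mex{1,0} = 2
G(18) = mex{2,1} = 0
G(19) = mex{0,0} = 1
G(n+9) = G(n) holds for n = 0,…,7 (a full window of length max(S) = 8), so the sequence is purely periodic with period 9.

9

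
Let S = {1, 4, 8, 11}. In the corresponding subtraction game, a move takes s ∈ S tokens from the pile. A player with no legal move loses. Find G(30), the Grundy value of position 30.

1

G(0) = 0
G(1) = mex{0} = 1
G(2) = mex{1} = 0
G(3) = mex{0} = 1
G(4) = mex{1,0} = 2
G(5) = mex{2,1} = 0
G(6) = mex{0,0} = 1
G(7) = mex{1,1} = 0
G(8) = mex{0,2,0} = 1
G(9) = mex{1,0,1} = 2
G(10) = mex{2,1,0} = 3
G(11) = mex{3,0,1,0} = 2
G(12) = mex{2,1,2,1} = 0
G(13) = mex{0,2,0,0} = 1
G(14) = mex{1,3,1,1} = 0
G(15) = mex{0,2,0,2} = 1
G(16) = mex{1,0,1,0} = 2
G(17) = mex{2,1,2,1} = 0
G(18) = mex{0,0,3,0} = 1
G(19) = mex{1,1,2,1} = 0
G(20) = mex{0,2,0,2} = 1
G(21) = mex{1,0,1,3} = 2
G(22) = mex{2,1,0,2} = 3
G(23) = mex{3,0,1,0} = 2
G(24) = mex{2,1,2,1} = 0
G(25) = mex{0,2,0,0} = 1
G(26) = mex{1,3,1,1} = 0
G(27) = mex{0,2,0,2} = 1
G(28) = mex{1,0,1,0} = 2
G(29) = mex{2,1,2,1} = 0
G(30) = mex{0,0,3,0} = 1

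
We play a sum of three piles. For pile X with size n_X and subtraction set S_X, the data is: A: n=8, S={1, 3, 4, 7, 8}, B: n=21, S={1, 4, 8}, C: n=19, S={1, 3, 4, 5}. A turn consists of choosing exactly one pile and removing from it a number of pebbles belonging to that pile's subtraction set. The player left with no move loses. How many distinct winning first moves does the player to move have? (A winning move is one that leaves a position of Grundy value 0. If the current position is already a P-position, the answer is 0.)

Pile A, S = {1, 3, 4, 7, 8}:
n : 0 1 2 3 4 5 6 7 8
G : 0 1 0 1 2 3 2 3 4
G_A(8) = 4.
Pile B, S = {1, 4, 8}:
G(0) = 0
G(1) = mex{0} = 1
G(2) = mex{1} = 0
G(3) = mex{0} = 1
G(4) = mex{1,0} = 2
G(5) = mex{2,1} = 0
G(6) = mex{0,0} = 1
G(7) = mex{1,1} = 0
G(8) = mex{0,2,0} = 1
G(9) = mex{1,0,1} = 2
G(10) = mex{2,1,0} = 3
G(11) = mex{3,0,1} = 2
G(12) = mex{2,1,2} = 0
G(13) = mex{0,2,0} = 1
G(14) = mex{1,3,1} = 0
G(15) = mex{0,2,0} = 1
G(16) = mex{1,0,1} = 2
G(17) = mex{2,1,2} = 0
G(18) = mex{0,0,3} = 1
G(19) = mex{1,1,2} = 0
G(20) = mex{0,2,0} = 1
G(21) = mex{1,0,1} = 2
G_B(21) = 2.
Pile C, S = {1, 3, 4, 5}:
n :  0  1  2  3  4  5  6  7  8  9 10 11 12 13 14 15 16 17 18 19
G :  0  1  0  1  2  3  2  3  0  1  0  1  2  3  2  3  0  1  0  1
G_C(19) = 1.
Combined Grundy value = 4 ⊕ 2 ⊕ 1 = 7.
A winning move leaves total XOR = 0, i.e. changes one component's Grundy value g to g ⊕ X where X is the current total.
Pile A: need g' = 4⊕7 = 3. Options: 8−1→G=3, 8−3→G=3, 8−4→G=2, 8−7→G=1, 8−8→G=0. Hits: 2.
Pile B: need g' = 2⊕7 = 5. Options: 21−1→G=1, 21−4→G=0, 21−8→G=1. Hits: 0.
Pile C: need g' = 1⊕7 = 6. Options: 19−1→G=0, 19−3→G=0, 19−4→G=3, 19−5→G=2. Hits: 0.

2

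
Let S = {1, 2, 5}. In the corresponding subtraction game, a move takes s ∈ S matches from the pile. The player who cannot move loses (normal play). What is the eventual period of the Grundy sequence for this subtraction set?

n :  0  1  2  3  4  5  6  7  8  9 10 11 12 13 14
G :  0  1  2  0  1  2  0  1  2  0  1  2  0  1  2
G(n+3) = G(n) holds for n = 0,…,4 (a full window of length max(S) = 5), so the sequence is purely periodic with period 3.

3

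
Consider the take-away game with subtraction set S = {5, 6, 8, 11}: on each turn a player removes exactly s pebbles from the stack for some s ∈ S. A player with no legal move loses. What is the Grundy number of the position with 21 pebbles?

n :  0  1  2  3  4  5  6  7  8  9 10 11 12 13 14 15 16 17 18 19 20 21
G :  0  0  0  0  0  1  1  1  1  1  2  2  2  2  2  3  0  0  0  0  0  1

1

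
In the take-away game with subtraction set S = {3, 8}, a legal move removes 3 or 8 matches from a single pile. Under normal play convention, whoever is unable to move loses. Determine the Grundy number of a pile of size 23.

G(0) = 0
G(1) = mex{} = 0
G(2) = mex{} = 0
G(3) = mex{0} = 1
G(4) = mex{0} = 1
G(5) = mex{0} = 1
G(6) = mex{1} = 0
G(7) = mex{1} = 0
G(8) = mex{1,0} = 2
G(9) = mex{0,0} = 1
G(10) = mex{0,0} = 1
G(11) = mex{2,1} = 0
G(12) = mex{1,1} = 0
G(13) = mex{1,1} = 0
G(14) = mex{0,0} = 1
G(15) = mex{0,0} = 1
G(16) = mex{0,2} = 1
G(17) = mex{1,1} = 0
G(18) = mex{1,1} = 0
G(19) = mex{1,0} = 2
G(20) = mex{0,0} = 1
G(21) = mex{0,0} = 1
G(22) = mex{2,1} = 0
G(23) = mex{1,1} = 0

0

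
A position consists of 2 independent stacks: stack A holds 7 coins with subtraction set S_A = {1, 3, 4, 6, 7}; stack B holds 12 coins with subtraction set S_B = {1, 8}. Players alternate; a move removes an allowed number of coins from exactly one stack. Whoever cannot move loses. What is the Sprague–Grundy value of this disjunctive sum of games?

2

Stack A, S = {1, 3, 4, 6, 7}:
G(0) = 0
G(1) = mex{0} = 1
G(2) = mex{1} = 0
G(3) = mex{0,0} = 1
G(4) = mex{1,1,0} = 2
G(5) = mex{2,0,1} = 3
G(6) = mex{3,1,0,0} = 2
G(7) = mex{2,2,1,1,0} = 3
G_A(7) = 3.
Stack B, S = {1, 8}:
G(0) = 0
G(1) = mex{0} = 1
G(2) = mex{1} = 0
G(3) = mex{0} = 1
G(4) = mex{1} = 0
G(5) = mex{0} = 1
G(6) = mex{1} = 0
G(7) = mex{0} = 1
G(8) = mex{1,0} = 2
G(9) = mex{2,1} = 0
G(10) = mex{0,0} = 1
G(11) = mex{1,1} = 0
G(12) = mex{0,0} = 1
G_B(12) = 1.
Combined Grundy value = 3 ⊕ 1 = 2.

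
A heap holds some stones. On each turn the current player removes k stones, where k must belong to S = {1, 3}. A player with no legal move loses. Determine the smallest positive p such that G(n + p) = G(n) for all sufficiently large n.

2

n :  0  1  2  3  4  5  6  7  8  9 10 11 12 13 14
G :  0  1  0  1  0  1  0  1  0  1  0  1  0  1  0
G(n+2) = G(n) holds for n = 0,…,2 (a full window of length max(S) = 3), so the sequence is purely periodic with period 2.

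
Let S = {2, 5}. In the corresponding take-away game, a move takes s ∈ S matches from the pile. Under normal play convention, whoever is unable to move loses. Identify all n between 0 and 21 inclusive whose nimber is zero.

G(0) = 0
G(1) = mex{} = 0
G(2) = mex{0} = 1
G(3) = mex{0} = 1
G(4) = mex{1} = 0
G(5) = mex{1,0} = 2
G(6) = mex{0,0} = 1
G(7) = mex{2,1} = 0
G(8) = mex{1,1} = 0
G(9) = mex{0,0} = 1
G(10) = mex{0,2} = 1
G(11) = mex{1,1} = 0
G(12) = mex{1,0} = 2
G(13) = mex{0,0} = 1
G(14) = mex{2,1} = 0
G(15) = mex{1,1} = 0
G(16) = mex{0,0} = 1
G(17) = mex{0,2} = 1
G(18) = mex{1,1} = 0
G(19) = mex{1,0} = 2
G(20) = mex{0,0} = 1
G(21) = mex{2,1} = 0
P-positions are exactly the n with G(n) = 0.

0, 1, 4, 7, 8, 11, 14, 15, 18, 21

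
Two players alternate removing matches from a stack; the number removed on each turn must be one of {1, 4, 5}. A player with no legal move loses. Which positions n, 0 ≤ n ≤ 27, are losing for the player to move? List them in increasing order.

n :  0  1  2  3  4  5  6  7  8  9 10 11 12 13 14 15 16 17 18 19 20 21 22 23 24 25 26 27
G :  0  1  0  1  2  3  2  3  0  1  0  1  2  3  2  3  0  1  0  1  2  3  2  3  0  1  0  1
P-positions are exactly the n with G(n) = 0.

0, 2, 8, 10, 16, 18, 24, 26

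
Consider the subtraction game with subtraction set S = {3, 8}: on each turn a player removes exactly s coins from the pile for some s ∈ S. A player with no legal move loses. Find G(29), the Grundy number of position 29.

0

n :  0  1  2  3  4  5  6  7  8  9 10 11 12 13 14 15 16 17 18 19 20 21 22 23 24 25 26 27 28 29
G :  0  0  0  1  1  1  0  0  2  1  1  0  0  0  1  1  1  0  0  2  1  1  0  0  0  1  1  1  0  0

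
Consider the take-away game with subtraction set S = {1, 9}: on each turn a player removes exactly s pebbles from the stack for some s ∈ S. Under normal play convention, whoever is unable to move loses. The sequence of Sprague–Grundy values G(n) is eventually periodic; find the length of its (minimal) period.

2

n :  0  1  2  3  4  5  6  7  8  9 10 11 12 13 14
G :  0  1  0  1  0  1  0  1  0  1  0  1  0  1  0
G(n+2) = G(n) holds for n = 0,…,8 (a full window of length max(S) = 9), so the sequence is purely periodic with period 2.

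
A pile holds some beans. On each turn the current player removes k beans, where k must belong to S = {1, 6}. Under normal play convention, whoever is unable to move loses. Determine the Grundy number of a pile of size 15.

G(0) = 0
G(1) = mex{0} = 1
G(2) = mex{1} = 0
G(3) = mex{0} = 1
G(4) = mex{1} = 0
G(5) = mex{0} = 1
G(6) = mex{1,0} = 2
G(7) = mex{2,1} = 0
G(8) = mex{0,0} = 1
G(9) = mex{1,1} = 0
G(10) = mex{0,0} = 1
G(11) = mex{1,1} = 0
G(12) = mex{0,2} = 1
G(13) = mex{1,0} = 2
G(14) = mex{2,1} = 0
G(15) = mex{0,0} = 1

1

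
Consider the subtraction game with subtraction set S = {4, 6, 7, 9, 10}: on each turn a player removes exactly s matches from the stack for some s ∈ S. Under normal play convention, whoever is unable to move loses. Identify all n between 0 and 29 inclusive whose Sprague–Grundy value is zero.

0, 1, 2, 3, 14, 15, 16, 17, 28, 29

G(0) = 0
G(1) = mex{} = 0
G(2) = mex{} = 0
G(3) = mex{} = 0
G(4) = mex{0} = 1
G(5) = mex{0} = 1
G(6) = mex{0,0} = 1
G(7) = mex{0,0,0} = 1
G(8) = mex{1,0,0} = 2
G(9) = mex{1,0,0,0} = 2
G(10) = mex{1,1,0,0,0} = 2
G(11) = mex{1,1,1,0,0} = 2
G(12) = mex{2,1,1,0,0} = 3
G(13) = mex{2,1,1,1,0} = 3
G(14) = mex{2,2,1,1,1} = 0
G(15) = mex{2,2,2,1,1} = 0
G(16) = mex{3,2,2,1,1} = 0
G(17) = mex{3,2,2,2,1} = 0
G(18) = mex{0,3,2,2,2} = 1
G(19) = mex{0,3,3,2,2} = 1
G(20) = mex{0,0,3,2,2} = 1
G(21) = mex{0,0,0,3,2} = 1
G(22) = mex{1,0,0,3,3} = 2
G(23) = mex{1,0,0,0,3} = 2
G(24) = mex{1,1,0,0,0} = 2
G(25) = mex{1,1,1,0,0} = 2
G(26) = mex{2,1,1,0,0} = 3
G(27) = mex{2,1,1,1,0} = 3
G(28) = mex{2,2,1,1,1} = 0
G(29) = mex{2,2,2,1,1} = 0
P-positions are exactly the n with G(n) = 0.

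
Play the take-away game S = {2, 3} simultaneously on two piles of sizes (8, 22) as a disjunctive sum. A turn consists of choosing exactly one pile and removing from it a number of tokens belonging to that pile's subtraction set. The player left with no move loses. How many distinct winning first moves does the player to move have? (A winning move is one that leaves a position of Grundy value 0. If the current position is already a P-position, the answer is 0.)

All piles use S = {2, 3}:
n :  0  1  2  3  4  5  6  7  8  9 10 11 12 13 14 15 16 17 18 19 20 21 22
G :  0  0  1  1  2  0  0  1  1  2  0  0  1  1  2  0  0  1  1  2  0  0  1
Pile A: G(8) = 1.
Pile B: G(22) = 1.
Combined Grundy value = 1 ⊕ 1 = 0.
A winning move leaves total XOR = 0, i.e. changes one component's Grundy value g to g ⊕ X where X is the current total.
Pile A: target g' = 1⊕0 = 1, but every legal move changes the Grundy value (mex property), so 0 moves.
Pile B: target g' = 1⊕0 = 1, but every legal move changes the Grundy value (mex property), so 0 moves.

0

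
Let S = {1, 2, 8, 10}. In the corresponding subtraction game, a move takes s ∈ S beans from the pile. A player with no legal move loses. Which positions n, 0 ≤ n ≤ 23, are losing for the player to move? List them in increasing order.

0, 3, 6, 9, 12, 15, 18, 21

G(0) = 0
G(1) = mex{0} = 1
G(2) = mex{1,0} = 2
G(3) = mex{2,1} = 0
G(4) = mex{0,2} = 1
G(5) = mex{1,0} = 2
G(6) = mex{2,1} = 0
G(7) = mex{0,2} = 1
G(8) = mex{1,0,0} = 2
G(9) = mex{2,1,1} = 0
G(10) = mex{0,2,2,0} = 1
G(11) = mex{1,0,0,1} = 2
G(12) = mex{2,1,1,2} = 0
G(13) = mex{0,2,2,0} = 1
G(14) = mex{1,0,0,1} = 2
G(15) = mex{2,1,1,2} = 0
G(16) = mex{0,2,2,0} = 1
G(17) = mex{1,0,0,1} = 2
G(18) = mex{2,1,1,2} = 0
G(19) = mex{0,2,2,0} = 1
G(20) = mex{1,0,0,1} = 2
G(21) = mex{2,1,1,2} = 0
G(22) = mex{0,2,2,0} = 1
G(23) = mex{1,0,0,1} = 2
P-positions are exactly the n with G(n) = 0.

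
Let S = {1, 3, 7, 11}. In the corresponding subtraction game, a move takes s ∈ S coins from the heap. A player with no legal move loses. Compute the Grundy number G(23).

1

G(0) = 0
G(1) = mex{0} = 1
G(2) = mex{1} = 0
G(3) = mex{0,0} = 1
G(4) = mex{1,1} = 0
G(5) = mex{0,0} = 1
G(6) = mex{1,1} = 0
G(7) = mex{0,0,0} = 1
G(8) = mex{1,1,1} = 0
G(9) = mex{0,0,0} = 1
G(10) = mex{1,1,1} = 0
G(11) = mex{0,0,0,0} = 1
G(12) = mex{1,1,1,1} = 0
G(13) = mex{0,0,0,0} = 1
G(14) = mex{1,1,1,1} = 0
G(15) = mex{0,0,0,0} = 1
G(16) = mex{1,1,1,1} = 0
G(17) = mex{0,0,0,0} = 1
G(18) = mex{1,1,1,1} = 0
G(19) = mex{0,0,0,0} = 1
G(20) = mex{1,1,1,1} = 0
G(21) = mex{0,0,0,0} = 1
G(22) = mex{1,1,1,1} = 0
G(23) = mex{0,0,0,0} = 1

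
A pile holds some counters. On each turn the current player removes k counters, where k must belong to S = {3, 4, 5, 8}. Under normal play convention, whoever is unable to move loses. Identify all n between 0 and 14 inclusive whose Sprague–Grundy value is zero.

G(0) = 0
G(1) = mex{} = 0
G(2) = mex{} = 0
G(3) = mex{0} = 1
G(4) = mex{0,0} = 1
G(5) = mex{0,0,0} = 1
G(6) = mex{1,0,0} = 2
G(7) = mex{1,1,0} = 2
G(8) = mex{1,1,1,0} = 2
G(9) = mex{2,1,1,0} = 3
G(10) = mex{2,2,1,0} = 3
G(11) = mex{2,2,2,1} = 0
G(12) = mex{3,2,2,1} = 0
G(13) = mex{3,3,2,1} = 0
G(14) = mex{0,3,3,2} = 1
P-positions are exactly the n with G(n) = 0.

0, 1, 2, 11, 12, 13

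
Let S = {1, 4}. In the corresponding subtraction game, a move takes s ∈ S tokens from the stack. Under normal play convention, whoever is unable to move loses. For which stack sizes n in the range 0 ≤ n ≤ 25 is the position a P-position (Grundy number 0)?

n :  0  1  2  3  4  5  6  7  8  9 10 11 12 13 14 15 16 17 18 19 20 21 22 23 24 25
G :  0  1  0  1  2  0  1  0  1  2  0  1  0  1  2  0  1  0  1  2  0  1  0  1  2  0
P-positions are exactly the n with G(n) = 0.

0, 2, 5, 7, 10, 12, 15, 17, 20, 22, 25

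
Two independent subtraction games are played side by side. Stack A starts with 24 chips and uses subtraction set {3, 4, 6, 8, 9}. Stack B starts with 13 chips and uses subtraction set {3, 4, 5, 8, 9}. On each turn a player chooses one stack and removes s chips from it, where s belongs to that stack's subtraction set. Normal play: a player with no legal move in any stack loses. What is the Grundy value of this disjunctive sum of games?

Stack A, S = {3, 4, 6, 8, 9}:
G(0) = 0
G(1) = mex{} = 0
G(2) = mex{} = 0
G(3) = mex{0} = 1
G(4) = mex{0,0} = 1
G(5) = mex{0,0} = 1
G(6) = mex{1,0,0} = 2
G(7) = mex{1,1,0} = 2
G(8) = mex{1,1,0,0} = 2
G(9) = mex{2,1,1,0,0} = 3
G(10) = mex{2,2,1,0,0} = 3
G(11) = mex{2,2,1,1,0} = 3
G(12) = mex{3,2,2,1,1} = 0
G(13) = mex{3,3,2,1,1} = 0
G(14) = mex{3,3,2,2,1} = 0
G(15) = mex{0,3,3,2,2} = 1
G(16) = mex{0,0,3,2,2} = 1
G(17) = mex{0,0,3,3,2} = 1
G(18) = mex{1,0,0,3,3} = 2
G(19) = mex{1,1,0,3,3} = 2
G(20) = mex{1,1,0,0,3} = 2
G(21) = mex{2,1,1,0,0} = 3
G(22) = mex{2,2,1,0,0} = 3
G(23) = mex{2,2,1,1,0} = 3
G(24) = mex{3,2,2,1,1} = 0
G_A(24) = 0.
Stack B, S = {3, 4, 5, 8, 9}:
n :  0  1  2  3  4  5  6  7  8  9 10 11 12 13
G :  0  0  0  1  1  1  2  2  2  3  3  3  0  0
G_B(13) = 0.
Combined Grundy value = 0 ⊕ 0 = 0.

0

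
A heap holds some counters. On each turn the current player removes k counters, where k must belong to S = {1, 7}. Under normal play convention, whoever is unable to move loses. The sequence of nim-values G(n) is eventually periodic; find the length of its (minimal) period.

2

n :  0  1  2  3  4  5  6  7  8  9 10 11 12 13 14
G :  0  1  0  1  0  1  0  1  0  1  0  1  0  1  0
G(n+2) = G(n) holds for n = 0,…,6 (a full window of length max(S) = 7), so the sequence is purely periodic with period 2.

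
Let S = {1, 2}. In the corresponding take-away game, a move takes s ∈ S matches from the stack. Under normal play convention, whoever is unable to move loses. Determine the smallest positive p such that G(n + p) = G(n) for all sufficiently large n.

3

G(0) = 0
G(1) = mex{0} = 1
G(2) = mex{1,0} = 2
G(3) = mex{2,1} = 0
G(4) = mex{0,2} = 1
G(5) = mex{1,0} = 2
G(6) = mex{2,1} = 0
G(7) = mex{0,2} = 1
G(8) = mex{1,0} = 2
G(9) = mex{2,1} = 0
G(10) = mex{0,2} = 1
G(11) = mex{1,0} = 2
G(12) = mex{2,1} = 0
G(13) = mex{0,2} = 1
G(14) = mex{1,0} = 2
G(n+3) = G(n) holds for n = 0,…,1 (a full window of length max(S) = 2), so the sequence is purely periodic with period 3.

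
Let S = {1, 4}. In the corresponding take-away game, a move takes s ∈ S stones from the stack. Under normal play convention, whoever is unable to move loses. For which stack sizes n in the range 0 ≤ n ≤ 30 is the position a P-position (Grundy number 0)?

0, 2, 5, 7, 10, 12, 15, 17, 20, 22, 25, 27, 30

n :  0  1  2  3  4  5  6  7  8  9 10 11 12 13 14 15 16 17 18 19 20 21 22 23 24 25 26 27 28 29 30
G :  0  1  0  1  2  0  1  0  1  2  0  1  0  1  2  0  1  0  1  2  0  1  0  1  2  0  1  0  1  2  0
P-positions are exactly the n with G(n) = 0.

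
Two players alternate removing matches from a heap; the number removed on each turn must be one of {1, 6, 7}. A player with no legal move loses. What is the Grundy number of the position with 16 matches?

0

G(0) = 0
G(1) = mex{0} = 1
G(2) = mex{1} = 0
G(3) = mex{0} = 1
G(4) = mex{1} = 0
G(5) = mex{0} = 1
G(6) = mex{1,0} = 2
G(7) = mex{2,1,0} = 3
G(8) = mex{3,0,1} = 2
G(9) = mex{2,1,0} = 3
G(10) = mex{3,0,1} = 2
G(11) = mex{2,1,0} = 3
G(12) = mex{3,2,1} = 0
G(13) = mex{0,3,2} = 1
G(14) = mex{1,2,3} = 0
G(15) = mex{0,3,2} = 1
G(16) = mex{1,2,3} = 0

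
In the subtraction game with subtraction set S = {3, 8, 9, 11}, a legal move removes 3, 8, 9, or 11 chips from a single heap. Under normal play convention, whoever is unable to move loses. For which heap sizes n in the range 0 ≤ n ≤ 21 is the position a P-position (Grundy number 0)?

0, 1, 2, 6, 7, 19, 20, 21

n :  0  1  2  3  4  5  6  7  8  9 10 11 12 13 14 15 16 17 18 19 20 21
G :  0  0  0  1  1  1  0  0  2  1  1  3  2  2  2  3  3  3  2  0  0  0
P-positions are exactly the n with G(n) = 0.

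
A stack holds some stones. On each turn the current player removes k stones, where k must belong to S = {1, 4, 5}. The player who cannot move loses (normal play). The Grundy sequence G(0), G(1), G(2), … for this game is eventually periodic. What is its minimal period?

n :  0  1  2  3  4  5  6  7  8  9 10 11 12 13 14 15 16 17
G :  0  1  0  1  2  3  2  3  0  1  0  1  2  3  2  3  0  1
G(n+8) = G(n) holds for n = 0,…,4 (a full window of length max(S) = 5), so the sequence is purely periodic with period 8.

8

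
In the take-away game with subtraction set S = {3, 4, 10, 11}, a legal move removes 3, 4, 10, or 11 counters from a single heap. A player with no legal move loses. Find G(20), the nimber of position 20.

2

n :  0  1  2  3  4  5  6  7  8  9 10 11 12 13 14 15 16 17 18 19 20
G :  0  0  0  1  1  1  2  0  0  0  1  1  1  2  0  0  0  1  1  1  2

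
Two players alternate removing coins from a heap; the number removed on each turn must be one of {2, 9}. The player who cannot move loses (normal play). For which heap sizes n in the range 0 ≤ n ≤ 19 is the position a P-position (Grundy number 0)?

0, 1, 4, 5, 8, 11, 12, 15, 16, 19

G(0) = 0
G(1) = mex{} = 0
G(2) = mex{0} = 1
G(3) = mex{0} = 1
G(4) = mex{1} = 0
G(5) = mex{1} = 0
G(6) = mex{0} = 1
G(7) = mex{0} = 1
G(8) = mex{1} = 0
G(9) = mex{1,0} = 2
G(10) = mex{0,0} = 1
G(11) = mex{2,1} = 0
G(12) = mex{1,1} = 0
G(13) = mex{0,0} = 1
G(14) = mex{0,0} = 1
G(15) = mex{1,1} = 0
G(16) = mex{1,1} = 0
G(17) = mex{0,0} = 1
G(18) = mex{0,2} = 1
G(19) = mex{1,1} = 0
P-positions are exactly the n with G(n) = 0.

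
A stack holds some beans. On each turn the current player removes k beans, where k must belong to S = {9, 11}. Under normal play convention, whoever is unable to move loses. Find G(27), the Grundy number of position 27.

0

n :  0  1  2  3  4  5  6  7  8  9 10 11 12 13 14 15 16 17 18 19 20 21 22 23 24 25 26 27
G :  0  0  0  0  0  0  0  0  0  1  1  1  1  1  1  1  1  1  2  2  0  0  0  0  0  0  0  0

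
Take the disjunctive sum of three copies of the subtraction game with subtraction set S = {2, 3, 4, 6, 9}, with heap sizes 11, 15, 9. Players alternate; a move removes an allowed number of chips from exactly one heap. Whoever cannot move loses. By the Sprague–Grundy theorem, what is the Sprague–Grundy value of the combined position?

All heaps use S = {2, 3, 4, 6, 9}:
n :  0  1  2  3  4  5  6  7  8  9 10 11 12 13 14 15
G :  0  0  1  1  2  2  3  3  0  4  1  5  2  0  3  1
Heap A: G(11) = 5.
Heap B: G(15) = 1.
Heap C: G(9) = 4.
Combined Grundy value = 5 ⊕ 1 ⊕ 4 = 0.

0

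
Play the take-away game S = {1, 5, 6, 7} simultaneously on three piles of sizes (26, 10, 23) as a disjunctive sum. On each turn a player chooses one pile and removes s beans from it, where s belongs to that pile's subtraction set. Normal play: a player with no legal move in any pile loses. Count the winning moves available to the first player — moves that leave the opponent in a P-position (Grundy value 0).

4

All piles use S = {1, 5, 6, 7}:
n :  0  1  2  3  4  5  6  7  8  9 10 11 12 13 14 15 16 17 18 19 20 21 22 23 24 25 26
G :  0  1  0  1  0  1  2  3  2  3  2  3  0  1  0  1  0  1  2  3  2  3  2  3  0  1  0
Pile A: G(26) = 0.
Pile B: G(10) = 2.
Pile C: G(23) = 3.
Combined Grundy value = 0 ⊕ 2 ⊕ 3 = 1.
A winning move leaves total XOR = 0, i.e. changes one component's Grundy value g to g ⊕ X where X is the current total.
Pile A: need g' = 0⊕1 = 1. Options: 26−1→G=1, 26−5→G=3, 26−6→G=2, 26−7→G=3. Hits: 1.
Pile B: need g' = 2⊕1 = 3. Options: 10−1→G=3, 10−5→G=1, 10−6→G=0, 10−7→G=1. Hits: 1.
Pile C: need g' = 3⊕1 = 2. Options: 23−1→G=2, 23−5→G=2, 23−6→G=1, 23−7→G=0. Hits: 2.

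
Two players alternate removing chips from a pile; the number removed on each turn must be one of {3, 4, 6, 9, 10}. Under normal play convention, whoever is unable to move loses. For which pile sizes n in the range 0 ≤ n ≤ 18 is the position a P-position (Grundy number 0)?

G(0) = 0
G(1) = mex{} = 0
G(2) = mex{} = 0
G(3) = mex{0} = 1
G(4) = mex{0,0} = 1
G(5) = mex{0,0} = 1
G(6) = mex{1,0,0} = 2
G(7) = mex{1,1,0} = 2
G(8) = mex{1,1,0} = 2
G(9) = mex{2,1,1,0} = 3
G(10) = mex{2,2,1,0,0} = 3
G(11) = mex{2,2,1,0,0} = 3
G(12) = mex{3,2,2,1,0} = 4
G(13) = mex{3,3,2,1,1} = 0
G(14) = mex{3,3,2,1,1} = 0
G(15) = mex{4,3,3,2,1} = 0
G(16) = mex{0,4,3,2,2} = 1
G(17) = mex{0,0,3,2,2} = 1
G(18) = mex{0,0,4,3,2} = 1
P-positions are exactly the n with G(n) = 0.

0, 1, 2, 13, 14, 15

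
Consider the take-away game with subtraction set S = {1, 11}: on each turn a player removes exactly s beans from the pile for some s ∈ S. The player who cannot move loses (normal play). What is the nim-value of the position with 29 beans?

n :  0  1  2  3  4  5  6  7  8  9 10 11 12 13 14 15 16 17 18 19 20 21 22 23 24 25 26 27 28 29
G :  0  1  0  1  0  1  0  1  0  1  0  1  0  1  0  1  0  1  0  1  0  1  0  1  0  1  0  1  0  1

1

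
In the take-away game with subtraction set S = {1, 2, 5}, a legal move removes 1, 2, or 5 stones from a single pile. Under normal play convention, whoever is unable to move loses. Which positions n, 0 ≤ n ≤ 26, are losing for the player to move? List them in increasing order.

G(0) = 0
G(1) = mex{0} = 1
G(2) = mex{1,0} = 2
G(3) = mex{2,1} = 0
G(4) = mex{0,2} = 1
G(5) = mex{1,0,0} = 2
G(6) = mex{2,1,1} = 0
G(7) = mex{0,2,2} = 1
G(8) = mex{1,0,0} = 2
G(9) = mex{2,1,1} = 0
G(10) = mex{0,2,2} = 1
G(11) = mex{1,0,0} = 2
G(12) = mex{2,1,1} = 0
G(13) = mex{0,2,2} = 1
G(14) = mex{1,0,0} = 2
G(15) = mex{2,1,1} = 0
G(16) = mex{0,2,2} = 1
G(17) = mex{1,0,0} = 2
G(18) = mex{2,1,1} = 0
G(19) = mex{0,2,2} = 1
G(20) = mex{1,0,0} = 2
G(21) = mex{2,1,1} = 0
G(22) = mex{0,2,2} = 1
G(23) = mex{1,0,0} = 2
G(24) = mex{2,1,1} = 0
G(25) = mex{0,2,2} = 1
G(26) = mex{1,0,0} = 2
P-positions are exactly the n with G(n) = 0.

0, 3, 6, 9, 12, 15, 18, 21, 24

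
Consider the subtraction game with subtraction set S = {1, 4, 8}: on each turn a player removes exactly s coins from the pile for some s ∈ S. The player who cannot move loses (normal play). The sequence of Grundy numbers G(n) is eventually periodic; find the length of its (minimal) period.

12

n :  0  1  2  3  4  5  6  7  8  9 10 11 12 13 14 15 16 17 18 19 20 21 22 23 24 25
G :  0  1  0  1  2  0  1  0  1  2  3  2  0  1  0  1  2  0  1  0  1  2  3  2  0  1
G(n+12) = G(n) holds for n = 0,…,7 (a full window of length max(S) = 8), so the sequence is purely periodic with period 12.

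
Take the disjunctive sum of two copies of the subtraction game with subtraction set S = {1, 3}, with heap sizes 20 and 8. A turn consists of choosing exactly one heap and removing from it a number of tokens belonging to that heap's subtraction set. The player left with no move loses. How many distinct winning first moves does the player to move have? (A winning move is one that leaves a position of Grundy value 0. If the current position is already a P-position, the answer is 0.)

0

All heaps use S = {1, 3}:
G(0) = 0
G(1) = mex{0} = 1
G(2) = mex{1} = 0
G(3) = mex{0,0} = 1
G(4) = mex{1,1} = 0
G(5) = mex{0,0} = 1
G(6) = mex{1,1} = 0
G(7) = mex{0,0} = 1
G(8) = mex{1,1} = 0
G(9) = mex{0,0} = 1
G(10) = mex{1,1} = 0
G(11) = mex{0,0} = 1
G(12) = mex{1,1} = 0
G(13) = mex{0,0} = 1
G(14) = mex{1,1} = 0
G(15) = mex{0,0} = 1
G(16) = mex{1,1} = 0
G(17) = mex{0,0} = 1
G(18) = mex{1,1} = 0
G(19) = mex{0,0} = 1
G(20) = mex{1,1} = 0
Heap A: G(20) = 0.
Heap B: G(8) = 0.
Combined Grundy value = 0 ⊕ 0 = 0.
A winning move leaves total XOR = 0, i.e. changes one component's Grundy value g to g ⊕ X where X is the current total.
Heap A: target g' = 0⊕0 = 0, but every legal move changes the Grundy value (mex property), so 0 moves.
Heap B: target g' = 0⊕0 = 0, but every legal move changes the Grundy value (mex property), so 0 moves.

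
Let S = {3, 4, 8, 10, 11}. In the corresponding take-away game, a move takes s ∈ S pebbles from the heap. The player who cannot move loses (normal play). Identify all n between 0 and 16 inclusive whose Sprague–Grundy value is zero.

G(0) = 0
G(1) = mex{} = 0
G(2) = mex{} = 0
G(3) = mex{0} = 1
G(4) = mex{0,0} = 1
G(5) = mex{0,0} = 1
G(6) = mex{1,0} = 2
G(7) = mex{1,1} = 0
G(8) = mex{1,1,0} = 2
G(9) = mex{2,1,0} = 3
G(10) = mex{0,2,0,0} = 1
G(11) = mex{2,0,1,0,0} = 3
G(12) = mex{3,2,1,0,0} = 4
G(13) = mex{1,3,1,1,0} = 2
G(14) = mex{3,1,2,1,1} = 0
G(15) = mex{4,3,0,1,1} = 2
G(16) = mex{2,4,2,2,1} = 0
P-positions are exactly the n with G(n) = 0.

0, 1, 2, 7, 14, 16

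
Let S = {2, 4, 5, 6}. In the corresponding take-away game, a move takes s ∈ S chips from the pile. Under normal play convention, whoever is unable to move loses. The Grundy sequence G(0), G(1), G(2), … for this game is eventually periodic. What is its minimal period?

8

n :  0  1  2  3  4  5  6  7  8  9 10 11 12 13 14 15 16 17
G :  0  0  1  1  2  2  3  3  0  0  1  1  2  2  3  3  0  0
G(n+8) = G(n) holds for n = 0,…,5 (a full window of length max(S) = 6), so the sequence is purely periodic with period 8.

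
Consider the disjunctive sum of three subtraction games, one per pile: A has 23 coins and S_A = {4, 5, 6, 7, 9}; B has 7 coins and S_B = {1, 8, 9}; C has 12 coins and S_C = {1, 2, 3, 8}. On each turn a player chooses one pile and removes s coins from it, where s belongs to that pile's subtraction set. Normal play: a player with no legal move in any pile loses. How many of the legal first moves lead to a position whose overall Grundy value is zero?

0

Pile A, S = {4, 5, 6, 7, 9}:
n :  0  1  2  3  4  5  6  7  8  9 10 11 12 13 14 15 16 17 18 19 20 21 22 23
G :  0  0  0  0  1  1  1  1  2  2  2  2  3  0  0  0  0  1  1  1  1  2  2  2
G_A(23) = 2.
Pile B, S = {1, 8, 9}:
G(0) = 0
G(1) = mex{0} = 1
G(2) = mex{1} = 0
G(3) = mex{0} = 1
G(4) = mex{1} = 0
G(5) = mex{0} = 1
G(6) = mex{1} = 0
G(7) = mex{0} = 1
G_B(7) = 1.
Pile C, S = {1, 2, 3, 8}:
G(0) = 0
G(1) = mex{0} = 1
G(2) = mex{1,0} = 2
G(3) = mex{2,1,0} = 3
G(4) = mex{3,2,1} = 0
G(5) = mex{0,3,2} = 1
G(6) = mex{1,0,3} = 2
G(7) = mex{2,1,0} = 3
G(8) = mex{3,2,1,0} = 4
G(9) = mex{4,3,2,1} = 0
G(10) = mex{0,4,3,2} = 1
G(11) = mex{1,0,4,3} = 2
G(12) = mex{2,1,0,0} = 3
G_C(12) = 3.
Combined Grundy value = 2 ⊕ 1 ⊕ 3 = 0.
A winning move leaves total XOR = 0, i.e. changes one component's Grundy value g to g ⊕ X where X is the current total.
Pile A: target g' = 2⊕0 = 2, but every legal move changes the Grundy value (mex property), so 0 moves.
Pile B: target g' = 1⊕0 = 1, but every legal move changes the Grundy value (mex property), so 0 moves.
Pile C: target g' = 3⊕0 = 3, but every legal move changes the Grundy value (mex property), so 0 moves.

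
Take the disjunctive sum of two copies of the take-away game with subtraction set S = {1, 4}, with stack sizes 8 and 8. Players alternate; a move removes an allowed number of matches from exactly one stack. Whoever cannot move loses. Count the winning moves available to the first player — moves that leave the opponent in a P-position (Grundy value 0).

0

All stacks use S = {1, 4}:
n : 0 1 2 3 4 5 6 7 8
G : 0 1 0 1 2 0 1 0 1
Stack A: G(8) = 1.
Stack B: G(8) = 1.
Combined Grundy value = 1 ⊕ 1 = 0.
A winning move leaves total XOR = 0, i.e. changes one component's Grundy value g to g ⊕ X where X is the current total.
Stack A: target g' = 1⊕0 = 1, but every legal move changes the Grundy value (mex property), so 0 moves.
Stack B: target g' = 1⊕0 = 1, but every legal move changes the Grundy value (mex property), so 0 moves.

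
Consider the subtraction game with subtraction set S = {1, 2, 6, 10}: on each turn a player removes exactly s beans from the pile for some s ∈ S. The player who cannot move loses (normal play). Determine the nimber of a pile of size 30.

1

G(0) = 0
G(1) = mex{0} = 1
G(2) = mex{1,0} = 2
G(3) = mex{2,1} = 0
G(4) = mex{0,2} = 1
G(5) = mex{1,0} = 2
G(6) = mex{2,1,0} = 3
G(7) = mex{3,2,1} = 0
G(8) = mex{0,3,2} = 1
G(9) = mex{1,0,0} = 2
G(10) = mex{2,1,1,0} = 3
G(11) = mex{3,2,2,1} = 0
G(12) = mex{0,3,3,2} = 1
G(13) = mex{1,0,0,0} = 2
G(14) = mex{2,1,1,1} = 0
G(15) = mex{0,2,2,2} = 1
G(16) = mex{1,0,3,3} = 2
G(17) = mex{2,1,0,0} = 3
G(18) = mex{3,2,1,1} = 0
G(19) = mex{0,3,2,2} = 1
G(20) = mex{1,0,0,3} = 2
G(21) = mex{2,1,1,0} = 3
G(22) = mex{3,2,2,1} = 0
G(23) = mex{0,3,3,2} = 1
G(24) = mex{1,0,0,0} = 2
G(25) = mex{2,1,1,1} = 0
G(26) = mex{0,2,2,2} = 1
G(27) = mex{1,0,3,3} = 2
G(28) = mex{2,1,0,0} = 3
G(29) = mex{3,2,1,1} = 0
G(30) = mex{0,3,2,2} = 1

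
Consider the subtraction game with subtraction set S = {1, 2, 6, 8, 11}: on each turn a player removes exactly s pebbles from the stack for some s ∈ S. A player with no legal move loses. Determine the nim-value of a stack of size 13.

3

n :  0  1  2  3  4  5  6  7  8  9 10 11 12 13
G :  0  1  2  0  1  2  3  0  1  2  0  1  2  3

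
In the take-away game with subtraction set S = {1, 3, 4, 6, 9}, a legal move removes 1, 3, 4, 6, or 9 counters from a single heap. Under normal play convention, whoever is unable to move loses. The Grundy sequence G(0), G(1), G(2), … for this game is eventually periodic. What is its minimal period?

G(0) = 0
G(1) = mex{0} = 1
G(2) = mex{1} = 0
G(3) = mex{0,0} = 1
G(4) = mex{1,1,0} = 2
G(5) = mex{2,0,1} = 3
G(6) = mex{3,1,0,0} = 2
G(7) = mex{2,2,1,1} = 0
G(8) = mex{0,3,2,0} = 1
G(9) = mex{1,2,3,1,0} = 4
G(10) = mex{4,0,2,2,1} = 3
G(11) = mex{3,1,0,3,0} = 2
G(12) = mex{2,4,1,2,1} = 0
G(13) = mex{0,3,4,0,2} = 1
G(14) = mex{1,2,3,1,3} = 0
G(15) = mex{0,0,2,4,2} = 1
G(16) = mex{1,1,0,3,0} = 2
G(17) = mex{2,0,1,2,1} = 3
G(18) = mex{3,1,0,0,4} = 2
G(19) = mex{2,2,1,1,3} = 0
G(20) = mex{0,3,2,0,2} = 1
G(21) = mex{1,2,3,1,0} = 4
G(22) = mex{4,0,2,2,1} = 3
G(23) = mex{3,1,0,3,0} = 2
G(24) = mex{2,4,1,2,1} = 0
G(25) = mex{0,3,4,0,2} = 1
G(n+12) = G(n) holds for n = 0,…,8 (a full window of length max(S) = 9), so the sequence is purely periodic with period 12.

12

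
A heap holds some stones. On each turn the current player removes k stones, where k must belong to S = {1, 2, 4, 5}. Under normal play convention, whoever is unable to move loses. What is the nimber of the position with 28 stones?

1

G(0) = 0
G(1) = mex{0} = 1
G(2) = mex{1,0} = 2
G(3) = mex{2,1} = 0
G(4) = mex{0,2,0} = 1
G(5) = mex{1,0,1,0} = 2
G(6) = mex{2,1,2,1} = 0
G(7) = mex{0,2,0,2} = 1
G(8) = mex{1,0,1,0} = 2
G(9) = mex{2,1,2,1} = 0
G(10) = mex{0,2,0,2} = 1
G(11) = mex{1,0,1,0} = 2
G(12) = mex{2,1,2,1} = 0
G(13) = mex{0,2,0,2} = 1
G(14) = mex{1,0,1,0} = 2
G(15) = mex{2,1,2,1} = 0
G(16) = mex{0,2,0,2} = 1
G(17) = mex{1,0,1,0} = 2
G(18) = mex{2,1,2,1} = 0
G(19) = mex{0,2,0,2} = 1
G(20) = mex{1,0,1,0} = 2
G(21) = mex{2,1,2,1} = 0
G(22) = mex{0,2,0,2} = 1
G(23) = mex{1,0,1,0} = 2
G(24) = mex{2,1,2,1} = 0
G(25) = mex{0,2,0,2} = 1
G(26) = mex{1,0,1,0} = 2
G(27) = mex{2,1,2,1} = 0
G(28) = mex{0,2,0,2} = 1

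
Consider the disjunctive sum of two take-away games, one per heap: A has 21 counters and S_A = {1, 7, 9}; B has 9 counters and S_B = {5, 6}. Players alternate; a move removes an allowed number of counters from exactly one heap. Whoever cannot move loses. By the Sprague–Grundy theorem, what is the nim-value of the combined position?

0

Heap A, S = {1, 7, 9}:
G(0) = 0
G(1) = mex{0} = 1
G(2) = mex{1} = 0
G(3) = mex{0} = 1
G(4) = mex{1} = 0
G(5) = mex{0} = 1
G(6) = mex{1} = 0
G(7) = mex{0,0} = 1
G(8) = mex{1,1} = 0
G(9) = mex{0,0,0} = 1
G(10) = mex{1,1,1} = 0
G(11) = mex{0,0,0} = 1
G(12) = mex{1,1,1} = 0
G(13) = mex{0,0,0} = 1
G(14) = mex{1,1,1} = 0
G(15) = mex{0,0,0} = 1
G(16) = mex{1,1,1} = 0
G(17) = mex{0,0,0} = 1
G(18) = mex{1,1,1} = 0
G(19) = mex{0,0,0} = 1
G(20) = mex{1,1,1} = 0
G(21) = mex{0,0,0} = 1
G_A(21) = 1.
Heap B, S = {5, 6}:
G(0) = 0
G(1) = mex{} = 0
G(2) = mex{} = 0
G(3) = mex{} = 0
G(4) = mex{} = 0
G(5) = mex{0} = 1
G(6) = mex{0,0} = 1
G(7) = mex{0,0} = 1
G(8) = mex{0,0} = 1
G(9) = mex{0,0} = 1
G_B(9) = 1.
Combined Grundy value = 1 ⊕ 1 = 0.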